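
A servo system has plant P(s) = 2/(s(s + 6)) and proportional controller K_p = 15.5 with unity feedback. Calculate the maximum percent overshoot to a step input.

The closed-loop denominator s² + 6s + 31 gives ω_n = √31 = 5.568 and ζ = 6/(2ω_n) = 0.5388.
%OS = 100·exp(−πζ/√(1−ζ²)) = 100·exp(−π·0.5388/√0.7097) = 13.4%.

13.4%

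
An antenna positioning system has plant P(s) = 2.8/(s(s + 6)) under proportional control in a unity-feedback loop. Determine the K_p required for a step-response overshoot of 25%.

From %OS = 100·exp(−πζ/√(1−ζ²)) = 25%, ζ = −ln(0.25)/√(π²+ln²(0.25)) = 0.4037.
Characteristic equation s² + 6s + 2.8K_p = 0 gives ζ = 6/(2√(2.8K_p)).
Setting ζ = 0.4037: √(2.8K_p) = 6/(2·0.4037) = 7.431, so K_p = 55.22/2.8 = 19.7.

K_p = 19.7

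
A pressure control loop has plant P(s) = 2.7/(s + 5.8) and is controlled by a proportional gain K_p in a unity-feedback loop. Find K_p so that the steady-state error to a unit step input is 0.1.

The loop is type 0, so e_ss(step) = 1/(1 + K_pos) with K_pos = K_p·P(0).
P(0) = 0.4655. Require 1/(1 + K_p·0.4655) = 0.1, so 1 + 0.4655·K_p = 10.
K_p = (10 − 1)/0.4655 = 19.3.

K_p = 19.3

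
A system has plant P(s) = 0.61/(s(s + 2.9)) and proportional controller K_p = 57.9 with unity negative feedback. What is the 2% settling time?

T_s ≈ 2.76 s

From 1 + K_pP(s) = 0: s² + 2.9s + 35.32 = 0 ⇒ ω_n = 5.943, ζ = 0.244.
2% settling time T_s ≈ 4/(ζω_n) = 4/1.45 = 2.76 s.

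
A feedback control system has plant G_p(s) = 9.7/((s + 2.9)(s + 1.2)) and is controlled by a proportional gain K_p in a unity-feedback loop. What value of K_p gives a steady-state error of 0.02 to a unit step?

K_p = 17.6

The loop is type 0, so e_ss(step) = 1/(1 + K_pos) with K_pos = K_p·G_p(0).
G_p(0) = 2.787. Require 1/(1 + K_p·2.787) = 0.02, so 1 + 2.787·K_p = 50.
K_p = (50 − 1)/2.787 = 17.6.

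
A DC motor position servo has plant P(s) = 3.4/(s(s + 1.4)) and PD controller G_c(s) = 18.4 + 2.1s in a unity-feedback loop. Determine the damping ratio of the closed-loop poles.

ζ = 0.54

Forward path: (18.4 + 2.1s)·3.4/(s(s+1.4)). The closed-loop characteristic equation is s² + (1.4 + 3.4·2.1)s + 3.4·18.4 = 0.
That is s² + 8.54s + 62.56 = 0, so ω_n = 7.909 rad/s and ζ = 8.54/(2·7.909) = 0.5399.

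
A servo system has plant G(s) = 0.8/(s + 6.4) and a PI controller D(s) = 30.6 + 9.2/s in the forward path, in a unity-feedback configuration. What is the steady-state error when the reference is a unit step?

The open loop D(s)G(s) has a pole at the origin (type 1), so the static position error constant is infinite and e_ss = 1/(1+∞) = 0.

0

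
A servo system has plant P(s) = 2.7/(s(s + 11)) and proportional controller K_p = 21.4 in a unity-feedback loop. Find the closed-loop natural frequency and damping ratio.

With unity feedback the closed-loop characteristic equation is s² + 11s + 21.4·2.7 = s² + 11s + 57.78 = 0.
Matching s² + 2ζω_n s + ω_n²: ω_n = √57.78 = 7.601 rad/s and 2ζω_n = 11, so ζ = 11/(2·7.601) = 0.724.

ω_n = 7.6 rad/s, ζ = 0.724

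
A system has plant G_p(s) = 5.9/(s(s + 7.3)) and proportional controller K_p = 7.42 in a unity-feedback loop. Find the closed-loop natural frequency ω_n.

The closed-loop denominator is s(s+7.3) + 7.42·5.9 = s² + 7.3s + 43.78.
Matching s² + 2ζω_n s + ω_n²: ω_n = √43.78 = 6.616 rad/s and 2ζω_n = 7.3, so ζ = 7.3/(2·6.616) = 0.552.

ω_n = 6.62 rad/s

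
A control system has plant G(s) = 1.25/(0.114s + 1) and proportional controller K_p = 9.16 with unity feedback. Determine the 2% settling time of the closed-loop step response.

Closed loop: T(s) = K_p·G/(1+K_p·G) = 11.45/(0.114s + 1 + 11.45), with pole at s = −(1 + 11.45)/0.114 = −109.2.
τ = 1/109.2 = 0.009157 s, so 2% settling time ≈ 4τ = 0.0366 s.

T_s ≈ 0.0366 s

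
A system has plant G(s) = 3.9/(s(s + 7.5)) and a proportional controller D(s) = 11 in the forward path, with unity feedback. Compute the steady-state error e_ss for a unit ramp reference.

0.175

The loop has one pole at the origin (type 1). Velocity error constant K_v = lim_{s→0} s·D(s)G(s) = 11·3.9/7.5 = 5.72.
Steady-state error to a unit ramp: e_ss = 1/K_v = 0.175.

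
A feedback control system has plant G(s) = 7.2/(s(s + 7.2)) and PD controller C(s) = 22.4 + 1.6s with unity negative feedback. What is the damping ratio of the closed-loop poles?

ζ = 0.737

Forward path: (22.4 + 1.6s)·7.2/(s(s+7.2)). The closed-loop characteristic equation is s² + (7.2 + 7.2·1.6)s + 7.2·22.4 = 0.
That is s² + 18.72s + 161.3 = 0, so ω_n = 12.7 rad/s and ζ = 18.72/(2·12.7) = 0.737.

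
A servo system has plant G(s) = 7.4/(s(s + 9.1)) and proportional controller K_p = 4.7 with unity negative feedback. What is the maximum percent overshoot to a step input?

The closed-loop denominator s² + 9.1s + 34.78 gives ω_n = √34.78 = 5.897 and ζ = 9.1/(2ω_n) = 0.7715.
%OS = 100·exp(−πζ/√(1−ζ²)) = 100·exp(−π·0.7715/√0.4048) = 2.22%.

2.22%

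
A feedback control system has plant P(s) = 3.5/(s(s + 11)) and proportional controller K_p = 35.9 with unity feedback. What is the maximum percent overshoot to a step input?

17%

The closed-loop denominator s² + 11s + 125.6 gives ω_n = √125.6 = 11.21 and ζ = 11/(2ω_n) = 0.4907.
%OS = 100·exp(−πζ/√(1−ζ²)) = 100·exp(−π·0.4907/√0.7593) = 17%.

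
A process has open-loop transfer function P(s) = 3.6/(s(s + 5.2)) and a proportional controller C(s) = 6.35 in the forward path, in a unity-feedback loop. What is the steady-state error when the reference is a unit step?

The open loop C(s)P(s) has a pole at the origin (type 1), so the static position error constant is infinite and e_ss = 1/(1+∞) = 0.

0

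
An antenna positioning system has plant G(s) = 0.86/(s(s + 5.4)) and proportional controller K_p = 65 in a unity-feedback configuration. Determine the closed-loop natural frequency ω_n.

1 + K_p·G(s) = 0 gives s² + 5.4s + 55.9 = 0.
So ω_n² = 55.9 ⇒ ω_n = 7.477 rad/s, and ζ = 5.4/(2ω_n) = 0.361.

ω_n = 7.48 rad/s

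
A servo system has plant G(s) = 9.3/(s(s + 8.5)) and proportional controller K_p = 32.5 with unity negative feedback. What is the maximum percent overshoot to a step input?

Closed-loop characteristic equation: s² + 8.5s + 302.2 = 0, so ω_n = 17.39 rad/s and ζ = 8.5/(2·17.39) = 0.2445.
%OS = 100·exp(−πζ/√(1−ζ²)) = 100·exp(−π·0.2445/√0.9402) = 45.3%.

45.3%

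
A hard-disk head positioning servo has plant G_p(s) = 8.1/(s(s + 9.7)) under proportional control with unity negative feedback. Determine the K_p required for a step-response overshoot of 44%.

From %OS = 100·exp(−πζ/√(1−ζ²)) = 44%, ζ = −ln(0.44)/√(π²+ln²(0.44)) = 0.2528.
Characteristic equation s² + 9.7s + 8.1K_p = 0 gives ζ = 9.7/(2√(8.1K_p)).
Setting ζ = 0.2528: √(8.1K_p) = 9.7/(2·0.2528) = 19.18, so K_p = 368/8.1 = 45.4.

K_p = 45.4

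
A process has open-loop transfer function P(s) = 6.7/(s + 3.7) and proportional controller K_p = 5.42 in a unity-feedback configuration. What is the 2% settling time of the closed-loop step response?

T_s ≈ 0.1 s

Closed-loop transfer function: T(s) = K_p·P(s)/(1 + K_p·P(s)) = 36.31/(s + 3.7 + 36.31) = 36.31/(s + 40.01).
Time constant τ = 1/40.01 = 0.02499 s, so the 2% settling time is about 4τ = 0.1 s.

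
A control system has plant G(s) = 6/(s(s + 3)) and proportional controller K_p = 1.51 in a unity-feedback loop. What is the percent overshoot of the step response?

Closed-loop characteristic equation: s² + 3s + 9.06 = 0, so ω_n = 3.01 rad/s and ζ = 3/(2·3.01) = 0.4983.
%OS = 100·exp(−πζ/√(1−ζ²)) = 100·exp(−π·0.4983/√0.7517) = 16.4%.

16.4%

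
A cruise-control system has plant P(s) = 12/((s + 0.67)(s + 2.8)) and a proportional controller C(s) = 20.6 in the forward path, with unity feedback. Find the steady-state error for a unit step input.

0.00753

The loop is type 0. Static position error constant K_pos = C(0)·P(0) = 20.6·6.397 = 131.8.
Steady-state error to a unit step: e_ss = 1/(1+K_pos) = 1/132.8 = 0.00753.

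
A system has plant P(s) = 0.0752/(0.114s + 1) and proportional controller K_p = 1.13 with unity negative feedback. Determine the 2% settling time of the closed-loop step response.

Closed loop: T(s) = K_p·P/(1+K_p·P) = 0.08498/(0.114s + 1 + 0.08498), with pole at s = −(1 + 0.08498)/0.114 = −9.517.
τ = 1/9.517 = 0.1051 s, so 2% settling time ≈ 4τ = 0.42 s.

T_s ≈ 0.42 s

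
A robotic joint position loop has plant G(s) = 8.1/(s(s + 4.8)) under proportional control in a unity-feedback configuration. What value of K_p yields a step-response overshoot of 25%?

From %OS = 100·exp(−πζ/√(1−ζ²)) = 25%, ζ = −ln(0.25)/√(π²+ln²(0.25)) = 0.4037.
Characteristic equation s² + 4.8s + 8.1K_p = 0 gives ζ = 4.8/(2√(8.1K_p)).
Setting ζ = 0.4037: √(8.1K_p) = 4.8/(2·0.4037) = 5.945, so K_p = 35.34/8.1 = 4.36.

K_p = 4.36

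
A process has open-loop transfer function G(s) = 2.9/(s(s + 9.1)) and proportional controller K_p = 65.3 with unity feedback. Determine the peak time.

T_p = 0.242 s

Closed-loop characteristic equation: s² + 9.1s + 189.4 = 0, so ω_n = 13.76 rad/s and ζ = 9.1/(2·13.76) = 0.3306.
Damped frequency ω_d = ω_n√(1−ζ²) = 12.99 rad/s, so peak time T_p = π/ω_d = 0.242 s.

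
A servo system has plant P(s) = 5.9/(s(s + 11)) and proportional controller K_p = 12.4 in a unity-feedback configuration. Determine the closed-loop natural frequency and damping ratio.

ω_n = 8.55 rad/s, ζ = 0.643

With unity feedback the closed-loop characteristic equation is s² + 11s + 12.4·5.9 = s² + 11s + 73.16 = 0.
Matching s² + 2ζω_n s + ω_n²: ω_n = √73.16 = 8.553 rad/s and 2ζω_n = 11, so ζ = 11/(2·8.553) = 0.643.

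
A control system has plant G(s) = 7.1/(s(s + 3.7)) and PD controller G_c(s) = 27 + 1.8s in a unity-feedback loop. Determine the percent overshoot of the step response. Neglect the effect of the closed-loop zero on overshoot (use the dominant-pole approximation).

Forward path: (27 + 1.8s)·7.1/(s(s+3.7)). The closed-loop characteristic equation is s² + (3.7 + 7.1·1.8)s + 7.1·27 = 0.
That is s² + 16.48s + 191.7 = 0, so ω_n = 13.85 rad/s and ζ = 16.48/(2·13.85) = 0.5951.
%OS = 100·exp(−πζ/√(1−ζ²)) = 9.76%.

9.76%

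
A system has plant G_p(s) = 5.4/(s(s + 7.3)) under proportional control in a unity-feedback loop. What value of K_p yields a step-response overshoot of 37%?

From %OS = 100·exp(−πζ/√(1−ζ²)) = 37%, ζ = −ln(0.37)/√(π²+ln²(0.37)) = 0.3017.
Characteristic equation s² + 7.3s + 5.4K_p = 0 gives ζ = 7.3/(2√(5.4K_p)).
Setting ζ = 0.3017: √(5.4K_p) = 7.3/(2·0.3017) = 12.1, so K_p = 146.3/5.4 = 27.1.

K_p = 27.1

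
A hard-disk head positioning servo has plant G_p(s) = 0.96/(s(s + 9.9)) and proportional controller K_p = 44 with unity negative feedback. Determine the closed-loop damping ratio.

ζ = 0.762

With unity feedback the closed-loop characteristic equation is s² + 9.9s + 44·0.96 = s² + 9.9s + 42.24 = 0.
Matching s² + 2ζω_n s + ω_n²: ω_n = √42.24 = 6.499 rad/s and 2ζω_n = 9.9, so ζ = 9.9/(2·6.499) = 0.762.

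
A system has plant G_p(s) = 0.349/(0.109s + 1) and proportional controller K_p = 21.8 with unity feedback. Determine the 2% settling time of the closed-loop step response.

T_s ≈ 0.0506 s

Closed loop: T(s) = K_p·G_p/(1+K_p·G_p) = 7.608/(0.109s + 1 + 7.608), with pole at s = −(1 + 7.608)/0.109 = −78.97.
τ = 1/78.97 = 0.01266 s, so 2% settling time ≈ 4τ = 0.0506 s.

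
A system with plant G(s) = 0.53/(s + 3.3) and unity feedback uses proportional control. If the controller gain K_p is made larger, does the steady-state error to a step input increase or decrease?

The position error constant K_pos = K_p·G(0) grows with K_p, and e_ss = 1/(1+K_pos) falls.

decrease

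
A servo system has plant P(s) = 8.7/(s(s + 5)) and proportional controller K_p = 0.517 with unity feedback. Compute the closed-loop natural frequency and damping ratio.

ω_n = 2.12 rad/s, ζ = 1.18

The closed-loop denominator is s(s+5) + 0.517·8.7 = s² + 5s + 4.498.
Matching s² + 2ζω_n s + ω_n²: ω_n = √4.498 = 2.121 rad/s and 2ζω_n = 5, so ζ = 5/(2·2.121) = 1.18.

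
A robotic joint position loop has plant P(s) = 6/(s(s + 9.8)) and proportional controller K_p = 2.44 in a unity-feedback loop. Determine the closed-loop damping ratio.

With unity feedback the closed-loop characteristic equation is s² + 9.8s + 2.44·6 = s² + 9.8s + 14.64 = 0.
Matching s² + 2ζω_n s + ω_n²: ω_n = √14.64 = 3.826 rad/s and 2ζω_n = 9.8, so ζ = 9.8/(2·3.826) = 1.28.

ζ = 1.28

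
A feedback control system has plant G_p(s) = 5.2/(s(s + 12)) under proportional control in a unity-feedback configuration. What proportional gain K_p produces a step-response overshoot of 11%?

From %OS = 100·exp(−πζ/√(1−ζ²)) = 11%, ζ = −ln(0.11)/√(π²+ln²(0.11)) = 0.5749.
Characteristic equation s² + 12s + 5.2K_p = 0 gives ζ = 12/(2√(5.2K_p)).
Setting ζ = 0.5749: √(5.2K_p) = 12/(2·0.5749) = 10.44, so K_p = 108.9/5.2 = 20.9.

K_p = 20.9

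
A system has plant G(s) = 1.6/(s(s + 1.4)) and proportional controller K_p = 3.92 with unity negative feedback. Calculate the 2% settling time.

From 1 + K_pG(s) = 0: s² + 1.4s + 6.272 = 0 ⇒ ω_n = 2.504, ζ = 0.2795.
2% settling time T_s ≈ 4/(ζω_n) = 4/0.7 = 5.71 s.

T_s ≈ 5.71 s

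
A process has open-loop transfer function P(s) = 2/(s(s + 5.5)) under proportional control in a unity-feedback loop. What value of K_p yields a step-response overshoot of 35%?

From %OS = 100·exp(−πζ/√(1−ζ²)) = 35%, ζ = −ln(0.35)/√(π²+ln²(0.35)) = 0.3169.
Characteristic equation s² + 5.5s + 2K_p = 0 gives ζ = 5.5/(2√(2K_p)).
Setting ζ = 0.3169: √(2K_p) = 5.5/(2·0.3169) = 8.677, so K_p = 75.29/2 = 37.6.

K_p = 37.6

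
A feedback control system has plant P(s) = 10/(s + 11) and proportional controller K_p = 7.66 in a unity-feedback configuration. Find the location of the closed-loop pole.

Closed-loop transfer function: T(s) = K_p·P(s)/(1 + K_p·P(s)) = 76.6/(s + 11 + 76.6) = 76.6/(s + 87.6).
The closed-loop pole is at s = −87.6.

s = -87.6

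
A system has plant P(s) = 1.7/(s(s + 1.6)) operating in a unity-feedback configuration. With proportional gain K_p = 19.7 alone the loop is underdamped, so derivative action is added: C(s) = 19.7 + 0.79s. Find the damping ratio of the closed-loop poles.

Forward path: (19.7 + 0.79s)·1.7/(s(s+1.6)). The closed-loop characteristic equation is s² + (1.6 + 1.7·0.79)s + 1.7·19.7 = 0.
That is s² + 2.943s + 33.49 = 0, so ω_n = 5.787 rad/s and ζ = 2.943/(2·5.787) = 0.2543.

ζ = 0.254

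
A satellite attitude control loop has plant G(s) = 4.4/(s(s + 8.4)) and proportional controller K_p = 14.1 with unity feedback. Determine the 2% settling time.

T_s ≈ 0.952 s

Closed-loop characteristic equation: s² + 8.4s + 62.04 = 0, so ω_n = 7.877 rad/s and ζ = 8.4/(2·7.877) = 0.5332.
2% settling time T_s ≈ 4/(ζω_n) = 4/4.2 = 0.952 s.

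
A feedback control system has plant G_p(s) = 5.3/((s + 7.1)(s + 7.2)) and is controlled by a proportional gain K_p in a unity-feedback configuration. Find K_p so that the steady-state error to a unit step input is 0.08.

The loop is type 0, so e_ss(step) = 1/(1 + K_pos) with K_pos = K_p·G_p(0).
G_p(0) = 0.1037. Require 1/(1 + K_p·0.1037) = 0.08, so 1 + 0.1037·K_p = 12.5.
K_p = (12.5 − 1)/0.1037 = 111.

K_p = 111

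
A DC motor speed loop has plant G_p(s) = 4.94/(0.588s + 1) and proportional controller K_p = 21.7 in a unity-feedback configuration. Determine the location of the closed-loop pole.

Closed loop: T(s) = K_p·G_p/(1+K_p·G_p) = 107.2/(0.588s + 1 + 107.2), with pole at s = −(1 + 107.2)/0.588 = −184.

s = -184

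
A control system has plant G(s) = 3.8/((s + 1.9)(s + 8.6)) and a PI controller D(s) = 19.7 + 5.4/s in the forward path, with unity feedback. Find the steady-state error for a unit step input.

The open loop D(s)G(s) has a pole at the origin (type 1), so the static position error constant is infinite and e_ss = 1/(1+∞) = 0.

0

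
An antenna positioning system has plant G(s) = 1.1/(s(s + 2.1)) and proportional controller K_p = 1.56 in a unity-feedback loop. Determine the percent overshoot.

The closed-loop denominator s² + 2.1s + 1.716 gives ω_n = √1.716 = 1.31 and ζ = 2.1/(2ω_n) = 0.8016.
%OS = 100·exp(−πζ/√(1−ζ²)) = 100·exp(−π·0.8016/√0.3575) = 1.48%.

1.48%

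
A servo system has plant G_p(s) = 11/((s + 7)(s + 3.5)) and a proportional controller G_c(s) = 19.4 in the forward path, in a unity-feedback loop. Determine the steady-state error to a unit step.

The loop is type 0. Static position error constant K_pos = G_c(0)·G_p(0) = 19.4·0.449 = 8.71.
Steady-state error to a unit step: e_ss = 1/(1+K_pos) = 1/9.71 = 0.103.

0.103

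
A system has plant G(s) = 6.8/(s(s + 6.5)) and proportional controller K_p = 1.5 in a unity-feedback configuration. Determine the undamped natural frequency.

ω_n = 3.19 rad/s

1 + K_p·G(s) = 0 gives s² + 6.5s + 10.2 = 0.
Matching s² + 2ζω_n s + ω_n²: ω_n = √10.2 = 3.194 rad/s and 2ζω_n = 6.5, so ζ = 6.5/(2·3.194) = 1.02.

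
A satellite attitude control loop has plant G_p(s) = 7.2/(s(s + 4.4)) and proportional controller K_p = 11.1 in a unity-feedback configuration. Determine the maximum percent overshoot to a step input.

From 1 + K_pG_p(s) = 0: s² + 4.4s + 79.92 = 0 ⇒ ω_n = 8.94, ζ = 0.2461.
%OS = 100·exp(−πζ/√(1−ζ²)) = 100·exp(−π·0.2461/√0.9394) = 45%.

45%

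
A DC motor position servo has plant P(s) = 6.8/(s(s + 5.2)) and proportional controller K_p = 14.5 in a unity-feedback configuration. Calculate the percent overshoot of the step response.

The closed-loop denominator s² + 5.2s + 98.6 gives ω_n = √98.6 = 9.93 and ζ = 5.2/(2ω_n) = 0.2618.
%OS = 100·exp(−πζ/√(1−ζ²)) = 100·exp(−π·0.2618/√0.9314) = 42.6%.

42.6%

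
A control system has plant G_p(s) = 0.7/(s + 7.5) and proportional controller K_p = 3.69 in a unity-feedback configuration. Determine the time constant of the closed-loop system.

τ = 0.0992 s

Closed-loop transfer function: T(s) = K_p·G_p(s)/(1 + K_p·G_p(s)) = 2.583/(s + 7.5 + 2.583) = 2.583/(s + 10.08).
Time constant τ = 1/10.08 = 0.0992 s.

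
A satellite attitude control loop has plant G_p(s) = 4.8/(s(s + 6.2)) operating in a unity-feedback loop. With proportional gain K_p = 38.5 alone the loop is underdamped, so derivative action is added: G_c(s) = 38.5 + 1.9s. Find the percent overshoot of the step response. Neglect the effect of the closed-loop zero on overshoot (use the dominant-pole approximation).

11.7%

Forward path: (38.5 + 1.9s)·4.8/(s(s+6.2)). The closed-loop characteristic equation is s² + (6.2 + 4.8·1.9)s + 4.8·38.5 = 0.
That is s² + 15.32s + 184.8 = 0, so ω_n = 13.59 rad/s and ζ = 15.32/(2·13.59) = 0.5635.
%OS = 100·exp(−πζ/√(1−ζ²)) = 11.7%.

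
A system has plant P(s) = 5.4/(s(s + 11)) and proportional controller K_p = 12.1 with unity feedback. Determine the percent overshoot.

5.41%

From 1 + K_pP(s) = 0: s² + 11s + 65.34 = 0 ⇒ ω_n = 8.083, ζ = 0.6804.
%OS = 100·exp(−πζ/√(1−ζ²)) = 100·exp(−π·0.6804/√0.537) = 5.41%.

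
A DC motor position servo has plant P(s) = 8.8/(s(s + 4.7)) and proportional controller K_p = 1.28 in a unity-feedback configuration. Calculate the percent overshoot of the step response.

4.59%

The closed-loop denominator s² + 4.7s + 11.26 gives ω_n = √11.26 = 3.356 and ζ = 4.7/(2ω_n) = 0.7002.
%OS = 100·exp(−πζ/√(1−ζ²)) = 100·exp(−π·0.7002/√0.5097) = 4.59%.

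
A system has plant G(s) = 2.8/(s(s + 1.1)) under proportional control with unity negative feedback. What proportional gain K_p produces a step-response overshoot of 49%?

K_p = 2.2

From %OS = 100·exp(−πζ/√(1−ζ²)) = 49%, ζ = −ln(0.49)/√(π²+ln²(0.49)) = 0.2214.
Characteristic equation s² + 1.1s + 2.8K_p = 0 gives ζ = 1.1/(2√(2.8K_p)).
Setting ζ = 0.2214: √(2.8K_p) = 1.1/(2·0.2214) = 2.484, so K_p = 6.17/2.8 = 2.2.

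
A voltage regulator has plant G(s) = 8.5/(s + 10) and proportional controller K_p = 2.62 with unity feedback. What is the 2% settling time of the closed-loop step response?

Closed-loop transfer function: T(s) = K_p·G(s)/(1 + K_p·G(s)) = 22.27/(s + 10 + 22.27) = 22.27/(s + 32.27).
Time constant τ = 1/32.27 = 0.03099 s, so the 2% settling time is about 4τ = 0.124 s.

T_s ≈ 0.124 s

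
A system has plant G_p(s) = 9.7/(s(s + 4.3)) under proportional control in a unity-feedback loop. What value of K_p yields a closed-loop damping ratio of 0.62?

Closed-loop characteristic equation: s² + 4.3s + K_p·9.7 = 0.
So ω_n = √(9.7K_p) and 2ζω_n = 4.3, giving ζ = 4.3/(2√(9.7K_p)).
Setting ζ = 0.62: √(9.7K_p) = 4.3/(2·0.62) = 3.468, so K_p = 12.03/9.7 = 1.24.

K_p = 1.24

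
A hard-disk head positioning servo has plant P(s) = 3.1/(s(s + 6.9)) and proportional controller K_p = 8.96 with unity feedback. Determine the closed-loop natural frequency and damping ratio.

ω_n = 5.27 rad/s, ζ = 0.655

With unity feedback the closed-loop characteristic equation is s² + 6.9s + 8.96·3.1 = s² + 6.9s + 27.78 = 0.
So ω_n² = 27.78 ⇒ ω_n = 5.27 rad/s, and ζ = 6.9/(2ω_n) = 0.655.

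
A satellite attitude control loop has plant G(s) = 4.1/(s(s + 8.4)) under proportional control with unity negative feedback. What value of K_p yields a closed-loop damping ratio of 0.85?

Closed-loop characteristic equation: s² + 8.4s + K_p·4.1 = 0.
So ω_n = √(4.1K_p) and 2ζω_n = 8.4, giving ζ = 8.4/(2√(4.1K_p)).
Setting ζ = 0.85: √(4.1K_p) = 8.4/(2·0.85) = 4.941, so K_p = 24.42/4.1 = 5.95.

K_p = 5.95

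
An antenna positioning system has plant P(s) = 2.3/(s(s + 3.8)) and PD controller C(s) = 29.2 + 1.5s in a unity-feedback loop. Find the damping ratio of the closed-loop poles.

Forward path: (29.2 + 1.5s)·2.3/(s(s+3.8)). The closed-loop characteristic equation is s² + (3.8 + 2.3·1.5)s + 2.3·29.2 = 0.
That is s² + 7.25s + 67.16 = 0, so ω_n = 8.195 rad/s and ζ = 7.25/(2·8.195) = 0.4423.

ζ = 0.442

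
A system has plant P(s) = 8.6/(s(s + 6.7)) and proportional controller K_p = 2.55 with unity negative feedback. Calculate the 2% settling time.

T_s ≈ 1.19 s

Closed-loop characteristic equation: s² + 6.7s + 21.93 = 0, so ω_n = 4.683 rad/s and ζ = 6.7/(2·4.683) = 0.7154.
2% settling time T_s ≈ 4/(ζω_n) = 4/3.35 = 1.19 s.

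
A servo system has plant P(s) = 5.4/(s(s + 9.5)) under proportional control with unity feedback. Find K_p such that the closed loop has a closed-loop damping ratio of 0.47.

Closed-loop characteristic equation: s² + 9.5s + K_p·5.4 = 0.
So ω_n = √(5.4K_p) and 2ζω_n = 9.5, giving ζ = 9.5/(2√(5.4K_p)).
Setting ζ = 0.47: √(5.4K_p) = 9.5/(2·0.47) = 10.11, so K_p = 102.1/5.4 = 18.9.

K_p = 18.9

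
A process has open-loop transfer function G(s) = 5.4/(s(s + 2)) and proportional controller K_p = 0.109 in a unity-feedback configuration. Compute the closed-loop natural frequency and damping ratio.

With unity feedback the closed-loop characteristic equation is s² + 2s + 0.109·5.4 = s² + 2s + 0.5886 = 0.
Matching s² + 2ζω_n s + ω_n²: ω_n = √0.5886 = 0.7672 rad/s and 2ζω_n = 2, so ζ = 2/(2·0.7672) = 1.3.

ω_n = 0.767 rad/s, ζ = 1.3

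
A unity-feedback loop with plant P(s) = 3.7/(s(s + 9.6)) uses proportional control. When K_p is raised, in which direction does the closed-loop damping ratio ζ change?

ζ = 9.6/(2√(3.7K_p)); increasing K_p raises the denominator, so ζ falls.

decrease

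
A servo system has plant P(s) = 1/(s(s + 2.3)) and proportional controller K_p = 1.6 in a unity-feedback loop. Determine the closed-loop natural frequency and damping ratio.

With unity feedback the closed-loop characteristic equation is s² + 2.3s + 1.6·1 = s² + 2.3s + 1.6 = 0.
So ω_n² = 1.6 ⇒ ω_n = 1.265 rad/s, and ζ = 2.3/(2ω_n) = 0.909.

ω_n = 1.26 rad/s, ζ = 0.909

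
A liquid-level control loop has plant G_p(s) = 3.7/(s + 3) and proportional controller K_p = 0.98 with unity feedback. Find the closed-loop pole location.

Closed-loop transfer function: T(s) = K_p·G_p(s)/(1 + K_p·G_p(s)) = 3.626/(s + 3 + 3.626) = 3.626/(s + 6.626).
The closed-loop pole is at s = −6.626.

s = -6.626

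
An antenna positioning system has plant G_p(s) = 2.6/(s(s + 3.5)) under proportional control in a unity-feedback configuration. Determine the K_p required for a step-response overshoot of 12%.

From %OS = 100·exp(−πζ/√(1−ζ²)) = 12%, ζ = −ln(0.12)/√(π²+ln²(0.12)) = 0.5594.
Characteristic equation s² + 3.5s + 2.6K_p = 0 gives ζ = 3.5/(2√(2.6K_p)).
Setting ζ = 0.5594: √(2.6K_p) = 3.5/(2·0.5594) = 3.128, so K_p = 9.786/2.6 = 3.76.

K_p = 3.76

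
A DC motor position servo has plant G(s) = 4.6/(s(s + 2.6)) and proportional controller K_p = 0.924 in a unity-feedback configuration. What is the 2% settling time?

Closed-loop characteristic equation: s² + 2.6s + 4.25 = 0, so ω_n = 2.062 rad/s and ζ = 2.6/(2·2.062) = 0.6306.
2% settling time T_s ≈ 4/(ζω_n) = 4/1.3 = 3.08 s.

T_s ≈ 3.08 s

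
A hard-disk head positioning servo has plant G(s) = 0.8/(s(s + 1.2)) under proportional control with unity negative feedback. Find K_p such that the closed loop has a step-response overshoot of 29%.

From %OS = 100·exp(−πζ/√(1−ζ²)) = 29%, ζ = −ln(0.29)/√(π²+ln²(0.29)) = 0.3666.
Characteristic equation s² + 1.2s + 0.8K_p = 0 gives ζ = 1.2/(2√(0.8K_p)).
Setting ζ = 0.3666: √(0.8K_p) = 1.2/(2·0.3666) = 1.637, so K_p = 2.679/0.8 = 3.35.

K_p = 3.35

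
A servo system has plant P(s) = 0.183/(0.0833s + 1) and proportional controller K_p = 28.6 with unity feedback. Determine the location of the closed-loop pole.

Closed loop: T(s) = K_p·P/(1+K_p·P) = 5.234/(0.0833s + 1 + 5.234), with pole at s = −(1 + 5.234)/0.0833 = −74.84.

s = -74.84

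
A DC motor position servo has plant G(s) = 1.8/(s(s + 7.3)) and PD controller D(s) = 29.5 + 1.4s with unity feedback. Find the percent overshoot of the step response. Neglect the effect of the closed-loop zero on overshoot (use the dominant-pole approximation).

Forward path: (29.5 + 1.4s)·1.8/(s(s+7.3)). The closed-loop characteristic equation is s² + (7.3 + 1.8·1.4)s + 1.8·29.5 = 0.
That is s² + 9.82s + 53.1 = 0, so ω_n = 7.287 rad/s and ζ = 9.82/(2·7.287) = 0.6738.
%OS = 100·exp(−πζ/√(1−ζ²)) = 5.7%.

5.7%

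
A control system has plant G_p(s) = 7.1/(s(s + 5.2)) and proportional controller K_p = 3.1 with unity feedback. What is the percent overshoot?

12.3%

From 1 + K_pG_p(s) = 0: s² + 5.2s + 22.01 = 0 ⇒ ω_n = 4.691, ζ = 0.5542.
%OS = 100·exp(−πζ/√(1−ζ²)) = 100·exp(−π·0.5542/√0.6929) = 12.3%.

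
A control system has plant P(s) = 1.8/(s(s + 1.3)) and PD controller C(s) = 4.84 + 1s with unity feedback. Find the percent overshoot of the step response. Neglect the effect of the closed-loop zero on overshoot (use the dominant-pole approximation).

14.4%

Forward path: (4.84 + 1s)·1.8/(s(s+1.3)). The closed-loop characteristic equation is s² + (1.3 + 1.8·1)s + 1.8·4.84 = 0.
That is s² + 3.1s + 8.712 = 0, so ω_n = 2.952 rad/s and ζ = 3.1/(2·2.952) = 0.5251.
%OS = 100·exp(−πζ/√(1−ζ²)) = 14.4%.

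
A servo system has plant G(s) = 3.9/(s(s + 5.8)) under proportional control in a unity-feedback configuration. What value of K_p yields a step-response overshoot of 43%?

K_p = 32

From %OS = 100·exp(−πζ/√(1−ζ²)) = 43%, ζ = −ln(0.43)/√(π²+ln²(0.43)) = 0.2594.
Characteristic equation s² + 5.8s + 3.9K_p = 0 gives ζ = 5.8/(2√(3.9K_p)).
Setting ζ = 0.2594: √(3.9K_p) = 5.8/(2·0.2594) = 11.18, so K_p = 124.9/3.9 = 32.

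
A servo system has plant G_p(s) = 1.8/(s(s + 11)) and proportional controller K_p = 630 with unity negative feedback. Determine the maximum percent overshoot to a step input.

The closed-loop denominator s² + 11s + 1134 gives ω_n = √1134 = 33.67 and ζ = 11/(2ω_n) = 0.1633.
%OS = 100·exp(−πζ/√(1−ζ²)) = 100·exp(−π·0.1633/√0.9733) = 59.4%.

59.4%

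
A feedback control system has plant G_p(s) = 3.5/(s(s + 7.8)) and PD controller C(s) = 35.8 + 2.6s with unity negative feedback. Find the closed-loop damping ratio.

ζ = 0.755

Forward path: (35.8 + 2.6s)·3.5/(s(s+7.8)). The closed-loop characteristic equation is s² + (7.8 + 3.5·2.6)s + 3.5·35.8 = 0.
That is s² + 16.9s + 125.3 = 0, so ω_n = 11.19 rad/s and ζ = 16.9/(2·11.19) = 0.7549.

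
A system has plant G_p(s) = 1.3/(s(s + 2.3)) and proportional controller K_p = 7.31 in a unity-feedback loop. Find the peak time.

T_p = 1.1 s

The closed-loop denominator s² + 2.3s + 9.503 gives ω_n = √9.503 = 3.083 and ζ = 2.3/(2ω_n) = 0.3731.
Damped frequency ω_d = ω_n√(1−ζ²) = 2.86 rad/s, so peak time T_p = π/ω_d = 1.1 s.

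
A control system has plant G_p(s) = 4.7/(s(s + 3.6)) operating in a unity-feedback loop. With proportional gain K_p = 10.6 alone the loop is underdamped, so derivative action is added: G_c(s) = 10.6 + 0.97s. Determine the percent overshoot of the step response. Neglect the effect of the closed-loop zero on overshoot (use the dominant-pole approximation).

Forward path: (10.6 + 0.97s)·4.7/(s(s+3.6)). The closed-loop characteristic equation is s² + (3.6 + 4.7·0.97)s + 4.7·10.6 = 0.
That is s² + 8.159s + 49.82 = 0, so ω_n = 7.058 rad/s and ζ = 8.159/(2·7.058) = 0.578.
%OS = 100·exp(−πζ/√(1−ζ²)) = 10.8%.

10.8%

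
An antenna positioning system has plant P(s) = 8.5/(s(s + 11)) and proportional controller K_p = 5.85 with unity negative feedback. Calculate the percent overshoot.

Closed-loop characteristic equation: s² + 11s + 49.72 = 0, so ω_n = 7.052 rad/s and ζ = 11/(2·7.052) = 0.78.
%OS = 100·exp(−πζ/√(1−ζ²)) = 100·exp(−π·0.78/√0.3917) = 1.99%.

1.99%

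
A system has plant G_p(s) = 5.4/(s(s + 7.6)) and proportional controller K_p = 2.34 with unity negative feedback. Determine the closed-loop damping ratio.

1 + K_p·G_p(s) = 0 gives s² + 7.6s + 12.64 = 0.
So ω_n² = 12.64 ⇒ ω_n = 3.555 rad/s, and ζ = 7.6/(2ω_n) = 1.07.

ζ = 1.07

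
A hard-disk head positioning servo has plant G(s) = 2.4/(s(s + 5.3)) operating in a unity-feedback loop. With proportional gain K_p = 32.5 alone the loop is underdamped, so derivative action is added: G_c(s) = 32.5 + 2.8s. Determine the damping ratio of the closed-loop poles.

ζ = 0.68

Forward path: (32.5 + 2.8s)·2.4/(s(s+5.3)). The closed-loop characteristic equation is s² + (5.3 + 2.4·2.8)s + 2.4·32.5 = 0.
That is s² + 12.02s + 78 = 0, so ω_n = 8.832 rad/s and ζ = 12.02/(2·8.832) = 0.6805.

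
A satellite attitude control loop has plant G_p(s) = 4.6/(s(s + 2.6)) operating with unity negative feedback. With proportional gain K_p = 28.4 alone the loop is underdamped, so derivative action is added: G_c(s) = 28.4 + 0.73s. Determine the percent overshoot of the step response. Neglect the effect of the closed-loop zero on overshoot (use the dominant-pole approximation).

42.8%

Forward path: (28.4 + 0.73s)·4.6/(s(s+2.6)). The closed-loop characteristic equation is s² + (2.6 + 4.6·0.73)s + 4.6·28.4 = 0.
That is s² + 5.958s + 130.6 = 0, so ω_n = 11.43 rad/s and ζ = 5.958/(2·11.43) = 0.2606.
%OS = 100·exp(−πζ/√(1−ζ²)) = 42.8%.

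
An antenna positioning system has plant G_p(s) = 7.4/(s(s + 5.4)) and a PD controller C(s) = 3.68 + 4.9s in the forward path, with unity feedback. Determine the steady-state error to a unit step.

0

The open loop C(s)G_p(s) has a pole at the origin (type 1), so the static position error constant is infinite and e_ss = 1/(1+∞) = 0.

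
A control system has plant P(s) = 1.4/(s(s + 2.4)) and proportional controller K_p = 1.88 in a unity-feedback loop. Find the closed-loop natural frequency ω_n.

The closed-loop denominator is s(s+2.4) + 1.88·1.4 = s² + 2.4s + 2.632.
So ω_n² = 2.632 ⇒ ω_n = 1.622 rad/s, and ζ = 2.4/(2ω_n) = 0.74.

ω_n = 1.62 rad/s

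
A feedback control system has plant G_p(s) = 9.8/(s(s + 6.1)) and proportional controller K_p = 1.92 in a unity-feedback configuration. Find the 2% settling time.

From 1 + K_pG_p(s) = 0: s² + 6.1s + 18.82 = 0 ⇒ ω_n = 4.338, ζ = 0.7031.
2% settling time T_s ≈ 4/(ζω_n) = 4/3.05 = 1.31 s.

T_s ≈ 1.31 s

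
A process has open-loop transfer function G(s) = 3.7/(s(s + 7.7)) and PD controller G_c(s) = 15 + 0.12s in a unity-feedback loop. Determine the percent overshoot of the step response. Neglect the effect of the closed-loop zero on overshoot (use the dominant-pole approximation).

Forward path: (15 + 0.12s)·3.7/(s(s+7.7)). The closed-loop characteristic equation is s² + (7.7 + 3.7·0.12)s + 3.7·15 = 0.
That is s² + 8.144s + 55.5 = 0, so ω_n = 7.45 rad/s and ζ = 8.144/(2·7.45) = 0.5466.
%OS = 100·exp(−πζ/√(1−ζ²)) = 12.9%.

12.9%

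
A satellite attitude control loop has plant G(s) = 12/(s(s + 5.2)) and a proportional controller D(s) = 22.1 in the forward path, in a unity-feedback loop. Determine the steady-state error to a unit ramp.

0.0196

The loop has one pole at the origin (type 1). Velocity error constant K_v = lim_{s→0} s·D(s)G(s) = 22.1·12/5.2 = 51.
Steady-state error to a unit ramp: e_ss = 1/K_v = 0.0196.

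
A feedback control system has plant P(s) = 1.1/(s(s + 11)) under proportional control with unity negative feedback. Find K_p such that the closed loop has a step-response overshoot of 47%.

K_p = 504

From %OS = 100·exp(−πζ/√(1−ζ²)) = 47%, ζ = −ln(0.47)/√(π²+ln²(0.47)) = 0.2337.
Characteristic equation s² + 11s + 1.1K_p = 0 gives ζ = 11/(2√(1.1K_p)).
Setting ζ = 0.2337: √(1.1K_p) = 11/(2·0.2337) = 23.54, so K_p = 554/1.1 = 504.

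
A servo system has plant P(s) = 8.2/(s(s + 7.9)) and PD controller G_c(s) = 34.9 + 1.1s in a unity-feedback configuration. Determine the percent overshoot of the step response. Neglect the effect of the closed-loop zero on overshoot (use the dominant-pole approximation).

Forward path: (34.9 + 1.1s)·8.2/(s(s+7.9)). The closed-loop characteristic equation is s² + (7.9 + 8.2·1.1)s + 8.2·34.9 = 0.
That is s² + 16.92s + 286.2 = 0, so ω_n = 16.92 rad/s and ζ = 16.92/(2·16.92) = 0.5001.
%OS = 100·exp(−πζ/√(1−ζ²)) = 16.3%.

16.3%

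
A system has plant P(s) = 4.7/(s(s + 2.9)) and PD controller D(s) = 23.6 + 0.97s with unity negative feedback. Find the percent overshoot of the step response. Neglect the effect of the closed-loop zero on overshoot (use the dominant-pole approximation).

Forward path: (23.6 + 0.97s)·4.7/(s(s+2.9)). The closed-loop characteristic equation is s² + (2.9 + 4.7·0.97)s + 4.7·23.6 = 0.
That is s² + 7.459s + 110.9 = 0, so ω_n = 10.53 rad/s and ζ = 7.459/(2·10.53) = 0.3541.
%OS = 100·exp(−πζ/√(1−ζ²)) = 30.4%.

30.4%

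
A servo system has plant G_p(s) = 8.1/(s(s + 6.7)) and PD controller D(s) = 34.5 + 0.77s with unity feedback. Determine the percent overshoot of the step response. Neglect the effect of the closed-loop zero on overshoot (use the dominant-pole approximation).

Forward path: (34.5 + 0.77s)·8.1/(s(s+6.7)). The closed-loop characteristic equation is s² + (6.7 + 8.1·0.77)s + 8.1·34.5 = 0.
That is s² + 12.94s + 279.4 = 0, so ω_n = 16.72 rad/s and ζ = 12.94/(2·16.72) = 0.3869.
%OS = 100·exp(−πζ/√(1−ζ²)) = 26.8%.

26.8%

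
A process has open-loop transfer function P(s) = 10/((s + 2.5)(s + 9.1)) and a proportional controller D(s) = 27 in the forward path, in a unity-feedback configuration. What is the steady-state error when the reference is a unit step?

The loop is type 0. Static position error constant K_pos = D(0)·P(0) = 27·0.4396 = 11.87.
Steady-state error to a unit step: e_ss = 1/(1+K_pos) = 1/12.87 = 0.0777.

0.0777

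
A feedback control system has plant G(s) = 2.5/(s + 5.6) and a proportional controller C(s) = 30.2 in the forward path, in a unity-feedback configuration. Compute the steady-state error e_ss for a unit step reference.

0.0691

The loop is type 0. Static position error constant K_pos = C(0)·G(0) = 30.2·0.4464 = 13.48.
Steady-state error to a unit step: e_ss = 1/(1+K_pos) = 1/14.48 = 0.0691.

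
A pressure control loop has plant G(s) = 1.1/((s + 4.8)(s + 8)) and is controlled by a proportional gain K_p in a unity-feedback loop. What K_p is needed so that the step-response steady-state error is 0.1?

Steady-state error for a unit step on this type-0 loop is 1/(1 + K_p·G(0)).
G(0) = 0.02865. Require 1/(1 + K_p·0.02865) = 0.1, so 1 + 0.02865·K_p = 10.
K_p = (10 − 1)/0.02865 = 314.

K_p = 314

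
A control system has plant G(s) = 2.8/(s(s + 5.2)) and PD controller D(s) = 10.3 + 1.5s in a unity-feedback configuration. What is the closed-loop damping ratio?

ζ = 0.875

Forward path: (10.3 + 1.5s)·2.8/(s(s+5.2)). The closed-loop characteristic equation is s² + (5.2 + 2.8·1.5)s + 2.8·10.3 = 0.
That is s² + 9.4s + 28.84 = 0, so ω_n = 5.37 rad/s and ζ = 9.4/(2·5.37) = 0.8752.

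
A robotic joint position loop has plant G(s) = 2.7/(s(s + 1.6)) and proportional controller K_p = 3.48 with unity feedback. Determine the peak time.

T_p = 1.06 s

The closed-loop denominator s² + 1.6s + 9.396 gives ω_n = √9.396 = 3.065 and ζ = 1.6/(2ω_n) = 0.261.
Damped frequency ω_d = ω_n√(1−ζ²) = 2.959 rad/s, so peak time T_p = π/ω_d = 1.06 s.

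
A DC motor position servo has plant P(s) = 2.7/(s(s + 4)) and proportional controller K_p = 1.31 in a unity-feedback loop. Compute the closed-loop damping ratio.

With unity feedback the closed-loop characteristic equation is s² + 4s + 1.31·2.7 = s² + 4s + 3.537 = 0.
Matching s² + 2ζω_n s + ω_n²: ω_n = √3.537 = 1.881 rad/s and 2ζω_n = 4, so ζ = 4/(2·1.881) = 1.06.

ζ = 1.06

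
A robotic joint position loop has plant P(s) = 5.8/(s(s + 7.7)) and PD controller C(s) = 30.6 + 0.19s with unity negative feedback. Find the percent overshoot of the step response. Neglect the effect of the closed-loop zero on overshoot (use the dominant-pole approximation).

Forward path: (30.6 + 0.19s)·5.8/(s(s+7.7)). The closed-loop characteristic equation is s² + (7.7 + 5.8·0.19)s + 5.8·30.6 = 0.
That is s² + 8.802s + 177.5 = 0, so ω_n = 13.32 rad/s and ζ = 8.802/(2·13.32) = 0.3304.
%OS = 100·exp(−πζ/√(1−ζ²)) = 33.3%.

33.3%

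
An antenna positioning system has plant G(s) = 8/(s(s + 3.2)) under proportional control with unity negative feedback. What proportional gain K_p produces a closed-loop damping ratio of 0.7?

K_p = 0.653

Closed-loop characteristic equation: s² + 3.2s + K_p·8 = 0.
So ω_n = √(8K_p) and 2ζω_n = 3.2, giving ζ = 3.2/(2√(8K_p)).
Setting ζ = 0.7: √(8K_p) = 3.2/(2·0.7) = 2.286, so K_p = 5.224/8 = 0.653.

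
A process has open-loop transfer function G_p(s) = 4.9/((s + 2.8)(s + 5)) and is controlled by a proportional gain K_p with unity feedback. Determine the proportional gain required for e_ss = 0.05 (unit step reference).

K_p = 54.3

Steady-state error for a unit step on this type-0 loop is 1/(1 + K_p·G_p(0)).
G_p(0) = 0.35. Require 1/(1 + K_p·0.35) = 0.05, so 1 + 0.35·K_p = 20.
K_p = (20 − 1)/0.35 = 54.3.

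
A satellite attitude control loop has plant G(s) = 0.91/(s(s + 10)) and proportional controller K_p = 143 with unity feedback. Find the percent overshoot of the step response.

Closed-loop characteristic equation: s² + 10s + 130.1 = 0, so ω_n = 11.41 rad/s and ζ = 10/(2·11.41) = 0.4383.
%OS = 100·exp(−πζ/√(1−ζ²)) = 100·exp(−π·0.4383/√0.8079) = 21.6%.

21.6%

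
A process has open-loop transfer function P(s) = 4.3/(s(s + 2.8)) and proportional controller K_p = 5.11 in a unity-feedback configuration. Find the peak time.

Closed-loop characteristic equation: s² + 2.8s + 21.97 = 0, so ω_n = 4.688 rad/s and ζ = 2.8/(2·4.688) = 0.2987.
Damped frequency ω_d = ω_n√(1−ζ²) = 4.474 rad/s, so peak time T_p = π/ω_d = 0.702 s.

T_p = 0.702 s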